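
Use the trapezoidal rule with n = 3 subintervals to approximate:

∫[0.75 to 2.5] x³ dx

f(x) = x³
a = 0.75, b = 2.5, n = 3
h = (b - a)/n = 0.583333

Trapezoidal rule: (h/2)[f(x₀) + 2f(x₁) + 2f(x₂) + ... + f(xₙ)]

x_0 = 0.7500, f(x_0) = 0.421875, coefficient = 1
x_1 = 1.3333, f(x_1) = 2.370370, coefficient = 2
x_2 = 1.9167, f(x_2) = 7.041088, coefficient = 2
x_3 = 2.5000, f(x_3) = 15.625000, coefficient = 1

I ≈ (0.583333/2) × 34.869792 = 10.170356
Exact value: 9.686523
Error: 0.483832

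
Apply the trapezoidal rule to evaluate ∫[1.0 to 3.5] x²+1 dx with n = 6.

f(x) = x²+1
a = 1.0, b = 3.5, n = 6
h = (b - a)/n = 0.416667

Trapezoidal rule: (h/2)[f(x₀) + 2f(x₁) + 2f(x₂) + ... + f(xₙ)]

x_0 = 1.0000, f(x_0) = 2.000000, coefficient = 1
x_1 = 1.4167, f(x_1) = 3.006944, coefficient = 2
x_2 = 1.8333, f(x_2) = 4.361111, coefficient = 2
x_3 = 2.2500, f(x_3) = 6.062500, coefficient = 2
x_4 = 2.6667, f(x_4) = 8.111111, coefficient = 2
x_5 = 3.0833, f(x_5) = 10.506944, coefficient = 2
x_6 = 3.5000, f(x_6) = 13.250000, coefficient = 1

I ≈ (0.416667/2) × 79.347222 = 16.530671
Exact value: 16.458333
Error: 0.072338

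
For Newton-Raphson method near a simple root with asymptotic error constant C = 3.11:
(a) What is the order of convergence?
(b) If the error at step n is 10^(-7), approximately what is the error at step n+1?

(a) Newton-Raphson has quadratic (order 2) convergence near simple roots.
    This means |e_{n+1}| ≈ C|e_n|².

(b) With |e_n| = 10^(-7) and C = 3.11:
    |e_{n+1}| ≈ 3.11 × (10^(-7))² = 3.11 × 10^(-14)

(a) 2 (quadratic); (b) |e_{n+1}| ≈ 3.110e-14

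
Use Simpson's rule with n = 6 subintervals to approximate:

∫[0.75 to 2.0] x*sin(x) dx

f(x) = x*sin(x)
a = 0.75, b = 2.0, n = 6
h = (b - a)/n = 0.208333

Simpson's rule: (h/3)[f(x₀) + 4f(x₁) + 2f(x₂) + ... + f(xₙ)]

x_0 = 0.7500, f(x_0) = 0.511229, coefficient = 1
x_1 = 0.9583, f(x_1) = 0.784141, coefficient = 4
x_2 = 1.1667, f(x_2) = 1.072686, coefficient = 2
x_3 = 1.3750, f(x_3) = 1.348728, coefficient = 4
x_4 = 1.5833, f(x_4) = 1.583209, coefficient = 2
x_5 = 1.7917, f(x_5) = 1.748142, coefficient = 4
x_6 = 2.0000, f(x_6) = 1.818595, coefficient = 1

I ≈ (0.208333/3) × 23.165659 = 1.608726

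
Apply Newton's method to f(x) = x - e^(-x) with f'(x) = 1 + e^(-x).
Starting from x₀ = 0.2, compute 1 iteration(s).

f(x) = x - e^(-x)
f'(x) = 1 + e^(-x)
x₀ = 0.2

Newton-Raphson formula: x_{n+1} = x_n - f(x_n)/f'(x_n)

Iteration 1:
  f(0.200000) = -0.618731
  f'(0.200000) = 1.818731
  x_1 = 0.200000 - (-0.618731)/1.818731 = 0.540199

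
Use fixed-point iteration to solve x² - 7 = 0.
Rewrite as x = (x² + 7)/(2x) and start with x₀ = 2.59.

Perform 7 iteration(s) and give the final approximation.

Equation: x² - 7 = 0
Fixed-point form: x = (x² + 7)/(2x)
x₀ = 2.59

x_1 = g(2.590000) = 2.646351
x_2 = g(2.646351) = 2.645751
x_3 = g(2.645751) = 2.645751
x_4 = g(2.645751) = 2.645751
x_5 = g(2.645751) = 2.645751
x_6 = g(2.645751) = 2.645751
x_7 = g(2.645751) = 2.645751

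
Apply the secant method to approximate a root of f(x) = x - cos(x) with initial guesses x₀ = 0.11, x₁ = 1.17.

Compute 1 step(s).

f(x) = x - cos(x)
x₀ = 0.11, x₁ = 1.17

Secant formula: x_{n+1} = x_n - f(x_n)(x_n - x_{n-1})/(f(x_n) - f(x_{n-1}))

Iteration 1:
  f(0.110000) = -0.883956
  f(1.170000) = 0.779848
  x_2 = 1.170000 - 0.779848×(1.170000 - 0.110000)/(0.779848 - (-0.883956))
       = 0.673163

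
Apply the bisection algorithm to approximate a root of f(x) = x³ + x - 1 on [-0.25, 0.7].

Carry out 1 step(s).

f(x) = x³ + x - 1
Initial interval: [-0.25, 0.7]

Iteration 1:
  c_1 = (-0.250000 + 0.700000)/2 = 0.225000
  f(c_1) = f(0.225000) = -0.763609
  f(a) × f(c) ≥ 0, new interval: [0.225000, 0.700000]

After 1 iteration(s), the approximation is c_1 = 0.225000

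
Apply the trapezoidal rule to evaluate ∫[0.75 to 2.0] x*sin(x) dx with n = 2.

f(x) = x*sin(x)
a = 0.75, b = 2.0, n = 2
h = (b - a)/n = 0.625000

Trapezoidal rule: (h/2)[f(x₀) + 2f(x₁) + 2f(x₂) + ... + f(xₙ)]

x_0 = 0.7500, f(x_0) = 0.511229, coefficient = 1
x_1 = 1.3750, f(x_1) = 1.348728, coefficient = 2
x_2 = 2.0000, f(x_2) = 1.818595, coefficient = 1

I ≈ (0.625000/2) × 5.027280 = 1.571025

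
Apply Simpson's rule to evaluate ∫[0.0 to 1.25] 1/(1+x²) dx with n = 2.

f(x) = 1/(1+x²)
a = 0.0, b = 1.25, n = 2
h = (b - a)/n = 0.625000

Simpson's rule: (h/3)[f(x₀) + 4f(x₁) + 2f(x₂) + ... + f(xₙ)]

x_0 = 0.0000, f(x_0) = 1.000000, coefficient = 1
x_1 = 0.6250, f(x_1) = 0.719101, coefficient = 4
x_2 = 1.2500, f(x_2) = 0.390244, coefficient = 1

I ≈ (0.625000/3) × 4.266648 = 0.888885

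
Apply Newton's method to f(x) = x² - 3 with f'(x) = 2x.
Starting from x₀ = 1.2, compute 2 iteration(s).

f(x) = x² - 3
f'(x) = 2x
x₀ = 1.2

Newton-Raphson formula: x_{n+1} = x_n - f(x_n)/f'(x_n)

Iteration 1:
  f(1.200000) = -1.560000
  f'(1.200000) = 2.400000
  x_1 = 1.200000 - (-1.560000)/2.400000 = 1.850000
Iteration 2:
  f(1.850000) = 0.422500
  f'(1.850000) = 3.700000
  x_2 = 1.850000 - 0.422500/3.700000 = 1.735811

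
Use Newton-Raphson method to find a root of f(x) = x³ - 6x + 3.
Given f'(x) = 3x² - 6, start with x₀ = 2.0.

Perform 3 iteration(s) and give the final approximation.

f(x) = x³ - 6x + 3
f'(x) = 3x² - 6
x₀ = 2.0

Newton-Raphson formula: x_{n+1} = x_n - f(x_n)/f'(x_n)

Iteration 1:
  f(2.000000) = -1.000000
  f'(2.000000) = 6.000000
  x_1 = 2.000000 - (-1.000000)/6.000000 = 2.166667
Iteration 2:
  f(2.166667) = 0.171296
  f'(2.166667) = 8.083333
  x_2 = 2.166667 - 0.171296/8.083333 = 2.145475
Iteration 3:
  f(2.145475) = 0.002909
  f'(2.145475) = 7.809194
  x_3 = 2.145475 - 0.002909/7.809194 = 2.145103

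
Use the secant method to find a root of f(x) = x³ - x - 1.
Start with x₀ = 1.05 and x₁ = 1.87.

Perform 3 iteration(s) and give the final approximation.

f(x) = x³ - x - 1
x₀ = 1.05, x₁ = 1.87

Secant formula: x_{n+1} = x_n - f(x_n)(x_n - x_{n-1})/(f(x_n) - f(x_{n-1}))

Iteration 1:
  f(1.050000) = -0.892375
  f(1.870000) = 3.669203
  x_2 = 1.870000 - 3.669203×(1.870000 - 1.050000)/(3.669203 - (-0.892375))
       = 1.210415
Iteration 2:
  f(1.870000) = 3.669203
  f(1.210415) = -0.437029
  x_3 = 1.210415 - (-0.437029)×(1.210415 - 1.870000)/(-0.437029 - 3.669203)
       = 1.280615
Iteration 3:
  f(1.210415) = -0.437029
  f(1.280615) = -0.180437
  x_4 = 1.280615 - (-0.180437)×(1.280615 - 1.210415)/(-0.180437 - (-0.437029))
       = 1.329980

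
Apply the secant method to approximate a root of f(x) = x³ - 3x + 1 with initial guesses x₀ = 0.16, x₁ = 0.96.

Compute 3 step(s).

f(x) = x³ - 3x + 1
x₀ = 0.16, x₁ = 0.96

Secant formula: x_{n+1} = x_n - f(x_n)(x_n - x_{n-1})/(f(x_n) - f(x_{n-1}))

Iteration 1:
  f(0.160000) = 0.524096
  f(0.960000) = -0.995264
  x_2 = 0.960000 - (-0.995264)×(0.960000 - 0.160000)/(-0.995264 - 0.524096)
       = 0.435956
Iteration 2:
  f(0.960000) = -0.995264
  f(0.435956) = -0.225012
  x_3 = 0.435956 - (-0.225012)×(0.435956 - 0.960000)/(-0.225012 - (-0.995264))
       = 0.282869
Iteration 3:
  f(0.435956) = -0.225012
  f(0.282869) = 0.174028
  x_4 = 0.282869 - 0.174028×(0.282869 - 0.435956)/(0.174028 - (-0.225012))
       = 0.349633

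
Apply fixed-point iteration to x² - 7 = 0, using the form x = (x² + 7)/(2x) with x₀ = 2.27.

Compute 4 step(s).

Equation: x² - 7 = 0
Fixed-point form: x = (x² + 7)/(2x)
x₀ = 2.27

x_1 = g(2.270000) = 2.676850
x_2 = g(2.676850) = 2.645932
x_3 = g(2.645932) = 2.645751
x_4 = g(2.645751) = 2.645751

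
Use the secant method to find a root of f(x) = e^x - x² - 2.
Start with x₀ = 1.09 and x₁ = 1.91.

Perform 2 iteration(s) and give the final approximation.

f(x) = e^x - x² - 2
x₀ = 1.09, x₁ = 1.91

Secant formula: x_{n+1} = x_n - f(x_n)(x_n - x_{n-1})/(f(x_n) - f(x_{n-1}))

Iteration 1:
  f(1.090000) = -0.213826
  f(1.910000) = 1.104989
  x_2 = 1.910000 - 1.104989×(1.910000 - 1.090000)/(1.104989 - (-0.213826))
       = 1.222951
Iteration 2:
  f(1.910000) = 1.104989
  f(1.222951) = -0.098411
  x_3 = 1.222951 - (-0.098411)×(1.222951 - 1.910000)/(-0.098411 - 1.104989)
       = 1.279136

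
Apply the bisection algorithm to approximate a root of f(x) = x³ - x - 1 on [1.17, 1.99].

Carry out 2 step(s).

f(x) = x³ - x - 1
Initial interval: [1.17, 1.99]

Iteration 1:
  c_1 = (1.170000 + 1.990000)/2 = 1.580000
  f(c_1) = f(1.580000) = 1.364312
  f(a) × f(c) < 0, new interval: [1.170000, 1.580000]
Iteration 2:
  c_2 = (1.170000 + 1.580000)/2 = 1.375000
  f(c_2) = f(1.375000) = 0.224609
  f(a) × f(c) < 0, new interval: [1.170000, 1.375000]

After 2 iteration(s), the approximation is c_2 = 1.375000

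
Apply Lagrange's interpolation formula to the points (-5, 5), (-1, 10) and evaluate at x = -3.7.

Lagrange interpolation formula:
P(x) = Σ yᵢ × Lᵢ(x)
where Lᵢ(x) = Π_{j≠i} (x - xⱼ)/(xᵢ - xⱼ)

L_0(-3.7) = (-3.7 - (-1))/(-5 - (-1)) = 0.675000
L_1(-3.7) = (-3.7 - (-5))/(-1 - (-5)) = 0.325000

P(-3.7) = 5×L_0(-3.7) + 10×L_1(-3.7)
P(-3.7) = 6.625000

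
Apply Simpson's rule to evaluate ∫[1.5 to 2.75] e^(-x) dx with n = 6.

f(x) = e^(-x)
a = 1.5, b = 2.75, n = 6
h = (b - a)/n = 0.208333

Simpson's rule: (h/3)[f(x₀) + 4f(x₁) + 2f(x₂) + ... + f(xₙ)]

x_0 = 1.5000, f(x_0) = 0.223130, coefficient = 1
x_1 = 1.7083, f(x_1) = 0.181167, coefficient = 4
x_2 = 1.9167, f(x_2) = 0.147096, coefficient = 2
x_3 = 2.1250, f(x_3) = 0.119433, coefficient = 4
x_4 = 2.3333, f(x_4) = 0.096972, coefficient = 2
x_5 = 2.5417, f(x_5) = 0.078735, coefficient = 4
x_6 = 2.7500, f(x_6) = 0.063928, coefficient = 1

I ≈ (0.208333/3) × 2.292537 = 0.159204
Exact value: 0.159202
Error: 0.000002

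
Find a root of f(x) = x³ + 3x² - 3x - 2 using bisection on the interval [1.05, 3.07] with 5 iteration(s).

f(x) = x³ + 3x² - 3x - 2
Initial interval: [1.05, 3.07]

Iteration 1:
  c_1 = (1.050000 + 3.070000)/2 = 2.060000
  f(c_1) = f(2.060000) = 13.292616
  f(a) × f(c) < 0, new interval: [1.050000, 2.060000]
Iteration 2:
  c_2 = (1.050000 + 2.060000)/2 = 1.555000
  f(c_2) = f(1.555000) = 4.349104
  f(a) × f(c) < 0, new interval: [1.050000, 1.555000]
Iteration 3:
  c_3 = (1.050000 + 1.555000)/2 = 1.302500
  f(c_3) = f(1.302500) = 1.391718
  f(a) × f(c) < 0, new interval: [1.050000, 1.302500]
Iteration 4:
  c_4 = (1.050000 + 1.302500)/2 = 1.176250
  f(c_4) = f(1.176250) = 0.249359
  f(a) × f(c) < 0, new interval: [1.050000, 1.176250]
Iteration 5:
  c_5 = (1.050000 + 1.176250)/2 = 1.113125
  f(c_5) = f(1.113125) = -0.243019
  f(a) × f(c) ≥ 0, new interval: [1.113125, 1.176250]

After 5 iteration(s), the approximation is c_5 = 1.113125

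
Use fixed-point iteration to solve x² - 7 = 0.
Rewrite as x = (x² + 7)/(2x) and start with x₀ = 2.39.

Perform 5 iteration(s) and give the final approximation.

Equation: x² - 7 = 0
Fixed-point form: x = (x² + 7)/(2x)
x₀ = 2.39

x_1 = g(2.390000) = 2.659435
x_2 = g(2.659435) = 2.645787
x_3 = g(2.645787) = 2.645751
x_4 = g(2.645751) = 2.645751
x_5 = g(2.645751) = 2.645751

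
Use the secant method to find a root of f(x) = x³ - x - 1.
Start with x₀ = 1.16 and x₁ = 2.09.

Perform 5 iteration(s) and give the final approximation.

f(x) = x³ - x - 1
x₀ = 1.16, x₁ = 2.09

Secant formula: x_{n+1} = x_n - f(x_n)(x_n - x_{n-1})/(f(x_n) - f(x_{n-1}))

Iteration 1:
  f(1.160000) = -0.599104
  f(2.090000) = 6.039329
  x_2 = 2.090000 - 6.039329×(2.090000 - 1.160000)/(6.039329 - (-0.599104))
       = 1.243930
Iteration 2:
  f(2.090000) = 6.039329
  f(1.243930) = -0.319119
  x_3 = 1.243930 - (-0.319119)×(1.243930 - 2.090000)/(-0.319119 - 6.039329)
       = 1.286393
Iteration 3:
  f(1.243930) = -0.319119
  f(1.286393) = -0.157661
  x_4 = 1.286393 - (-0.157661)×(1.286393 - 1.243930)/(-0.157661 - (-0.319119))
       = 1.327857
Iteration 4:
  f(1.286393) = -0.157661
  f(1.327857) = 0.013426
  x_5 = 1.327857 - 0.013426×(1.327857 - 1.286393)/(0.013426 - (-0.157661))
       = 1.324603
Iteration 5:
  f(1.327857) = 0.013426
  f(1.324603) = -0.000490
  x_6 = 1.324603 - (-0.000490)×(1.324603 - 1.327857)/(-0.000490 - 0.013426)
       = 1.324718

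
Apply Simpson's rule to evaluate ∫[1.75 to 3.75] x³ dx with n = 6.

f(x) = x³
a = 1.75, b = 3.75, n = 6
h = (b - a)/n = 0.333333

Simpson's rule: (h/3)[f(x₀) + 4f(x₁) + 2f(x₂) + ... + f(xₙ)]

x_0 = 1.7500, f(x_0) = 5.359375, coefficient = 1
x_1 = 2.0833, f(x_1) = 9.042245, coefficient = 4
x_2 = 2.4167, f(x_2) = 14.114005, coefficient = 2
x_3 = 2.7500, f(x_3) = 20.796875, coefficient = 4
x_4 = 3.0833, f(x_4) = 29.313079, coefficient = 2
x_5 = 3.4167, f(x_5) = 39.884838, coefficient = 4
x_6 = 3.7500, f(x_6) = 52.734375, coefficient = 1

I ≈ (0.333333/3) × 423.843750 = 47.093750
Exact value: 47.093750
Error: 0.000000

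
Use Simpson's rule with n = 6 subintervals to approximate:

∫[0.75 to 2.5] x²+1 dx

f(x) = x²+1
a = 0.75, b = 2.5, n = 6
h = (b - a)/n = 0.291667

Simpson's rule: (h/3)[f(x₀) + 4f(x₁) + 2f(x₂) + ... + f(xₙ)]

x_0 = 0.7500, f(x_0) = 1.562500, coefficient = 1
x_1 = 1.0417, f(x_1) = 2.085069, coefficient = 4
x_2 = 1.3333, f(x_2) = 2.777778, coefficient = 2
x_3 = 1.6250, f(x_3) = 3.640625, coefficient = 4
x_4 = 1.9167, f(x_4) = 4.673611, coefficient = 2
x_5 = 2.2083, f(x_5) = 5.876736, coefficient = 4
x_6 = 2.5000, f(x_6) = 7.250000, coefficient = 1

I ≈ (0.291667/3) × 70.125000 = 6.817708
Exact value: 6.817708
Error: 0.000000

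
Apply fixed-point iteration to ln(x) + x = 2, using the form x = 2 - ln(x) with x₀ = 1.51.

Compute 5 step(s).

Equation: ln(x) + x = 2
Fixed-point form: x = 2 - ln(x)
x₀ = 1.51

x_1 = g(1.510000) = 1.587890
x_2 = g(1.587890) = 1.537594
x_3 = g(1.537594) = 1.569781
x_4 = g(1.569781) = 1.549064
x_5 = g(1.549064) = 1.562349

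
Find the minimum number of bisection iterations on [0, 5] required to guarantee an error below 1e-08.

We need (b-a)/2^n ≤ 1e-08
(5 - 0)/2^n ≤ 1e-08
5/2^n ≤ 1e-08
2^n ≥ 500000000
n ≥ log₂(500000000) = 28.90
n ≥ 29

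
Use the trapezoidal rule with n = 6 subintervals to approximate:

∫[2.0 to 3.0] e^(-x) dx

f(x) = e^(-x)
a = 2.0, b = 3.0, n = 6
h = (b - a)/n = 0.166667

Trapezoidal rule: (h/2)[f(x₀) + 2f(x₁) + 2f(x₂) + ... + f(xₙ)]

x_0 = 2.0000, f(x_0) = 0.135335, coefficient = 1
x_1 = 2.1667, f(x_1) = 0.114559, coefficient = 2
x_2 = 2.3333, f(x_2) = 0.096972, coefficient = 2
x_3 = 2.5000, f(x_3) = 0.082085, coefficient = 2
x_4 = 2.6667, f(x_4) = 0.069483, coefficient = 2
x_5 = 2.8333, f(x_5) = 0.058816, coefficient = 2
x_6 = 3.0000, f(x_6) = 0.049787, coefficient = 1

I ≈ (0.166667/2) × 1.028954 = 0.085746
Exact value: 0.085548
Error: 0.000198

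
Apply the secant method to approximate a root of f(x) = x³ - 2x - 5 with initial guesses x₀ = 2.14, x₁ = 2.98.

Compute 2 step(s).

f(x) = x³ - 2x - 5
x₀ = 2.14, x₁ = 2.98

Secant formula: x_{n+1} = x_n - f(x_n)(x_n - x_{n-1})/(f(x_n) - f(x_{n-1}))

Iteration 1:
  f(2.140000) = 0.520344
  f(2.980000) = 15.503592
  x_2 = 2.980000 - 15.503592×(2.980000 - 2.140000)/(15.503592 - 0.520344)
       = 2.110828
Iteration 2:
  f(2.980000) = 15.503592
  f(2.110828) = 0.183340
  x_3 = 2.110828 - 0.183340×(2.110828 - 2.980000)/(0.183340 - 15.503592)
       = 2.100427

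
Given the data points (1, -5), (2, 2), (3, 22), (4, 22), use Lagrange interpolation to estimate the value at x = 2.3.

Lagrange interpolation formula:
P(x) = Σ yᵢ × Lᵢ(x)
where Lᵢ(x) = Π_{j≠i} (x - xⱼ)/(xᵢ - xⱼ)

L_0(2.3) = (2.3 - 2)/(1 - 2) × (2.3 - 3)/(1 - 3) × (2.3 - 4)/(1 - 4) = -0.059500
L_1(2.3) = (2.3 - 1)/(2 - 1) × (2.3 - 3)/(2 - 3) × (2.3 - 4)/(2 - 4) = 0.773500
L_2(2.3) = (2.3 - 1)/(3 - 1) × (2.3 - 2)/(3 - 2) × (2.3 - 4)/(3 - 4) = 0.331500
L_3(2.3) = (2.3 - 1)/(4 - 1) × (2.3 - 2)/(4 - 2) × (2.3 - 3)/(4 - 3) = -0.045500

P(2.3) = (-5)×L_0(2.3) + 2×L_1(2.3) + 22×L_2(2.3) + 22×L_3(2.3)
P(2.3) = 8.136500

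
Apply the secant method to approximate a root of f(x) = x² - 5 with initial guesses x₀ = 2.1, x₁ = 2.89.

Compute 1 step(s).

f(x) = x² - 5
x₀ = 2.1, x₁ = 2.89

Secant formula: x_{n+1} = x_n - f(x_n)(x_n - x_{n-1})/(f(x_n) - f(x_{n-1}))

Iteration 1:
  f(2.100000) = -0.590000
  f(2.890000) = 3.352100
  x_2 = 2.890000 - 3.352100×(2.890000 - 2.100000)/(3.352100 - (-0.590000))
       = 2.218236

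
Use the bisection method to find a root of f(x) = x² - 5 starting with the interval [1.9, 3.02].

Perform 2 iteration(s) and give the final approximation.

f(x) = x² - 5
Initial interval: [1.9, 3.02]

Iteration 1:
  c_1 = (1.900000 + 3.020000)/2 = 2.460000
  f(c_1) = f(2.460000) = 1.051600
  f(a) × f(c) < 0, new interval: [1.900000, 2.460000]
Iteration 2:
  c_2 = (1.900000 + 2.460000)/2 = 2.180000
  f(c_2) = f(2.180000) = -0.247600
  f(a) × f(c) ≥ 0, new interval: [2.180000, 2.460000]

After 2 iteration(s), the approximation is c_2 = 2.180000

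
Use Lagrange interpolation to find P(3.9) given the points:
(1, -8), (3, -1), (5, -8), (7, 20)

Lagrange interpolation formula:
P(x) = Σ yᵢ × Lᵢ(x)
where Lᵢ(x) = Π_{j≠i} (x - xⱼ)/(xᵢ - xⱼ)

L_0(3.9) = (3.9 - 3)/(1 - 3) × (3.9 - 5)/(1 - 5) × (3.9 - 7)/(1 - 7) = -0.063938
L_1(3.9) = (3.9 - 1)/(3 - 1) × (3.9 - 5)/(3 - 5) × (3.9 - 7)/(3 - 7) = 0.618062
L_2(3.9) = (3.9 - 1)/(5 - 1) × (3.9 - 3)/(5 - 3) × (3.9 - 7)/(5 - 7) = 0.505687
L_3(3.9) = (3.9 - 1)/(7 - 1) × (3.9 - 3)/(7 - 3) × (3.9 - 5)/(7 - 5) = -0.059812

P(3.9) = (-8)×L_0(3.9) + (-1)×L_1(3.9) + (-8)×L_2(3.9) + 20×L_3(3.9)
P(3.9) = -5.348312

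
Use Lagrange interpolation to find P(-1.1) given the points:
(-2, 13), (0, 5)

Lagrange interpolation formula:
P(x) = Σ yᵢ × Lᵢ(x)
where Lᵢ(x) = Π_{j≠i} (x - xⱼ)/(xᵢ - xⱼ)

L_0(-1.1) = (-1.1 - 0)/(-2 - 0) = 0.550000
L_1(-1.1) = (-1.1 - (-2))/(0 - (-2)) = 0.450000

P(-1.1) = 13×L_0(-1.1) + 5×L_1(-1.1)
P(-1.1) = 9.400000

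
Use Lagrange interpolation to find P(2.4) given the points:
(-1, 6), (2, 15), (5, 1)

Lagrange interpolation formula:
P(x) = Σ yᵢ × Lᵢ(x)
where Lᵢ(x) = Π_{j≠i} (x - xⱼ)/(xᵢ - xⱼ)

L_0(2.4) = (2.4 - 2)/(-1 - 2) × (2.4 - 5)/(-1 - 5) = -0.057778
L_1(2.4) = (2.4 - (-1))/(2 - (-1)) × (2.4 - 5)/(2 - 5) = 0.982222
L_2(2.4) = (2.4 - (-1))/(5 - (-1)) × (2.4 - 2)/(5 - 2) = 0.075556

P(2.4) = 6×L_0(2.4) + 15×L_1(2.4) + 1×L_2(2.4)
P(2.4) = 14.462222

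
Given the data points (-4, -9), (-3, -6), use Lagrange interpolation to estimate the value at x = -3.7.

Lagrange interpolation formula:
P(x) = Σ yᵢ × Lᵢ(x)
where Lᵢ(x) = Π_{j≠i} (x - xⱼ)/(xᵢ - xⱼ)

L_0(-3.7) = (-3.7 - (-3))/(-4 - (-3)) = 0.700000
L_1(-3.7) = (-3.7 - (-4))/(-3 - (-4)) = 0.300000

P(-3.7) = (-9)×L_0(-3.7) + (-6)×L_1(-3.7)
P(-3.7) = -8.100000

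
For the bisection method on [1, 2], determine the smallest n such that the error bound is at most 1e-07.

We need (b-a)/2^n ≤ 1e-07
(2 - 1)/2^n ≤ 1e-07
1/2^n ≤ 1e-07
2^n ≥ 10000000
n ≥ log₂(10000000) = 23.25
n ≥ 24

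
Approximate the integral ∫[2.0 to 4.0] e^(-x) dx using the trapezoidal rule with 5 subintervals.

f(x) = e^(-x)
a = 2.0, b = 4.0, n = 5
h = (b - a)/n = 0.400000

Trapezoidal rule: (h/2)[f(x₀) + 2f(x₁) + 2f(x₂) + ... + f(xₙ)]

x_0 = 2.0000, f(x_0) = 0.135335, coefficient = 1
x_1 = 2.4000, f(x_1) = 0.090718, coefficient = 2
x_2 = 2.8000, f(x_2) = 0.060810, coefficient = 2
x_3 = 3.2000, f(x_3) = 0.040762, coefficient = 2
x_4 = 3.6000, f(x_4) = 0.027324, coefficient = 2
x_5 = 4.0000, f(x_5) = 0.018316, coefficient = 1

I ≈ (0.400000/2) × 0.592879 = 0.118576
Exact value: 0.117020
Error: 0.001556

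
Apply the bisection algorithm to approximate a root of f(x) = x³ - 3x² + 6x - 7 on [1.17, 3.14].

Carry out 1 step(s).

f(x) = x³ - 3x² + 6x - 7
Initial interval: [1.17, 3.14]

Iteration 1:
  c_1 = (1.170000 + 3.140000)/2 = 2.155000
  f(c_1) = f(2.155000) = 2.005799
  f(a) × f(c) < 0, new interval: [1.170000, 2.155000]

After 1 iteration(s), the approximation is c_1 = 2.155000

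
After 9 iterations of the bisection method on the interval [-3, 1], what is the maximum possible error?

Bisection error bound: |error| ≤ (b-a)/2^n
|error| ≤ (1 - (-3))/2^9 = 4/2^9
|error| ≤ 0.0078125000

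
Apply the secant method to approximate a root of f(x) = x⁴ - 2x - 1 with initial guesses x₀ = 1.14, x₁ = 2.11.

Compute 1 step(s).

f(x) = x⁴ - 2x - 1
x₀ = 1.14, x₁ = 2.11

Secant formula: x_{n+1} = x_n - f(x_n)(x_n - x_{n-1})/(f(x_n) - f(x_{n-1}))

Iteration 1:
  f(1.140000) = -1.591040
  f(2.110000) = 14.601194
  x_2 = 2.110000 - 14.601194×(2.110000 - 1.140000)/(14.601194 - (-1.591040))
       = 1.235312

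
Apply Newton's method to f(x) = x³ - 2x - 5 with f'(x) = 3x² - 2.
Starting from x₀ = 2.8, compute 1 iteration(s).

f(x) = x³ - 2x - 5
f'(x) = 3x² - 2
x₀ = 2.8

Newton-Raphson formula: x_{n+1} = x_n - f(x_n)/f'(x_n)

Iteration 1:
  f(2.800000) = 11.352000
  f'(2.800000) = 21.520000
  x_1 = 2.800000 - 11.352000/21.520000 = 2.272491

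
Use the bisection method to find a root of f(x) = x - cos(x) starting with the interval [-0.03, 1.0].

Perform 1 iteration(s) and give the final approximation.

f(x) = x - cos(x)
Initial interval: [-0.03, 1.0]

Iteration 1:
  c_1 = (-0.030000 + 1.000000)/2 = 0.485000
  f(c_1) = f(0.485000) = -0.399675
  f(a) × f(c) ≥ 0, new interval: [0.485000, 1.000000]

After 1 iteration(s), the approximation is c_1 = 0.485000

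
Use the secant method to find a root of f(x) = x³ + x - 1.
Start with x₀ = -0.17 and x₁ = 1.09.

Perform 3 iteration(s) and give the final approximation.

f(x) = x³ + x - 1
x₀ = -0.17, x₁ = 1.09

Secant formula: x_{n+1} = x_n - f(x_n)(x_n - x_{n-1})/(f(x_n) - f(x_{n-1}))

Iteration 1:
  f(-0.170000) = -1.174913
  f(1.090000) = 1.385029
  x_2 = 1.090000 - 1.385029×(1.090000 - (-0.170000))/(1.385029 - (-1.174913))
       = 0.408291
Iteration 2:
  f(1.090000) = 1.385029
  f(0.408291) = -0.523647
  x_3 = 0.408291 - (-0.523647)×(0.408291 - 1.090000)/(-0.523647 - 1.385029)
       = 0.595318
Iteration 3:
  f(0.408291) = -0.523647
  f(0.595318) = -0.193699
  x_4 = 0.595318 - (-0.193699)×(0.595318 - 0.408291)/(-0.193699 - (-0.523647))
       = 0.705114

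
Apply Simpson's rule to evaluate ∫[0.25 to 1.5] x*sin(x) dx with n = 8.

f(x) = x*sin(x)
a = 0.25, b = 1.5, n = 8
h = (b - a)/n = 0.156250

Simpson's rule: (h/3)[f(x₀) + 4f(x₁) + 2f(x₂) + ... + f(xₙ)]

x_0 = 0.2500, f(x_0) = 0.061851, coefficient = 1
x_1 = 0.4062, f(x_1) = 0.160537, coefficient = 4
x_2 = 0.5625, f(x_2) = 0.299983, coefficient = 2
x_3 = 0.7188, f(x_3) = 0.473257, coefficient = 4
x_4 = 0.8750, f(x_4) = 0.671601, coefficient = 2
x_5 = 1.0312, f(x_5) = 0.884753, coefficient = 4
x_6 = 1.1875, f(x_6) = 1.101331, coefficient = 2
x_7 = 1.3438, f(x_7) = 1.309263, coefficient = 4
x_8 = 1.5000, f(x_8) = 1.496242, coefficient = 1

I ≈ (0.156250/3) × 17.015161 = 0.886206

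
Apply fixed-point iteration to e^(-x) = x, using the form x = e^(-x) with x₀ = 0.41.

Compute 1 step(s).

Equation: e^(-x) = x
Fixed-point form: x = e^(-x)
x₀ = 0.41

x_1 = g(0.410000) = 0.663650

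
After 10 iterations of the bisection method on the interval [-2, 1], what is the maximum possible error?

Bisection error bound: |error| ≤ (b-a)/2^n
|error| ≤ (1 - (-2))/2^10 = 3/2^10
|error| ≤ 0.0029296875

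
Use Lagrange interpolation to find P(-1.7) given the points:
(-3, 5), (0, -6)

Lagrange interpolation formula:
P(x) = Σ yᵢ × Lᵢ(x)
where Lᵢ(x) = Π_{j≠i} (x - xⱼ)/(xᵢ - xⱼ)

L_0(-1.7) = (-1.7 - 0)/(-3 - 0) = 0.566667
L_1(-1.7) = (-1.7 - (-3))/(0 - (-3)) = 0.433333

P(-1.7) = 5×L_0(-1.7) + (-6)×L_1(-1.7)
P(-1.7) = 0.233333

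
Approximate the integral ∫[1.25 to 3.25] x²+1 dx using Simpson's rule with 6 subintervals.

f(x) = x²+1
a = 1.25, b = 3.25, n = 6
h = (b - a)/n = 0.333333

Simpson's rule: (h/3)[f(x₀) + 4f(x₁) + 2f(x₂) + ... + f(xₙ)]

x_0 = 1.2500, f(x_0) = 2.562500, coefficient = 1
x_1 = 1.5833, f(x_1) = 3.506944, coefficient = 4
x_2 = 1.9167, f(x_2) = 4.673611, coefficient = 2
x_3 = 2.2500, f(x_3) = 6.062500, coefficient = 4
x_4 = 2.5833, f(x_4) = 7.673611, coefficient = 2
x_5 = 2.9167, f(x_5) = 9.506944, coefficient = 4
x_6 = 3.2500, f(x_6) = 11.562500, coefficient = 1

I ≈ (0.333333/3) × 115.125000 = 12.791667
Exact value: 12.791667
Error: 0.000000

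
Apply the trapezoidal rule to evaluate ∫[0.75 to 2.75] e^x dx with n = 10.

f(x) = e^x
a = 0.75, b = 2.75, n = 10
h = (b - a)/n = 0.200000

Trapezoidal rule: (h/2)[f(x₀) + 2f(x₁) + 2f(x₂) + ... + f(xₙ)]

x_0 = 0.7500, f(x_0) = 2.117000, coefficient = 1
x_1 = 0.9500, f(x_1) = 2.585710, coefficient = 2
x_2 = 1.1500, f(x_2) = 3.158193, coefficient = 2
x_3 = 1.3500, f(x_3) = 3.857426, coefficient = 2
x_4 = 1.5500, f(x_4) = 4.711470, coefficient = 2
x_5 = 1.7500, f(x_5) = 5.754603, coefficient = 2
x_6 = 1.9500, f(x_6) = 7.028688, coefficient = 2
x_7 = 2.1500, f(x_7) = 8.584858, coefficient = 2
x_8 = 2.3500, f(x_8) = 10.485570, coefficient = 2
x_9 = 2.5500, f(x_9) = 12.807104, coefficient = 2
x_10 = 2.7500, f(x_10) = 15.642632, coefficient = 1

I ≈ (0.200000/2) × 135.706873 = 13.570687
Exact value: 13.525632
Error: 0.045055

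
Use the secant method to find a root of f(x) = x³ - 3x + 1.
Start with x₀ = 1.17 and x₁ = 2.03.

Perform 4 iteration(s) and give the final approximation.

f(x) = x³ - 3x + 1
x₀ = 1.17, x₁ = 2.03

Secant formula: x_{n+1} = x_n - f(x_n)(x_n - x_{n-1})/(f(x_n) - f(x_{n-1}))

Iteration 1:
  f(1.170000) = -0.908387
  f(2.030000) = 3.275427
  x_2 = 2.030000 - 3.275427×(2.030000 - 1.170000)/(3.275427 - (-0.908387))
       = 1.356723
Iteration 2:
  f(2.030000) = 3.275427
  f(1.356723) = -0.572854
  x_3 = 1.356723 - (-0.572854)×(1.356723 - 2.030000)/(-0.572854 - 3.275427)
       = 1.456946
Iteration 3:
  f(1.356723) = -0.572854
  f(1.456946) = -0.278189
  x_4 = 1.456946 - (-0.278189)×(1.456946 - 1.356723)/(-0.278189 - (-0.572854))
       = 1.551567
Iteration 4:
  f(1.456946) = -0.278189
  f(1.551567) = 0.080478
  x_5 = 1.551567 - 0.080478×(1.551567 - 1.456946)/(0.080478 - (-0.278189))
       = 1.530336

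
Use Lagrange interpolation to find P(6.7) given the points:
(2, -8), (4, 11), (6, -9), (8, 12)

Lagrange interpolation formula:
P(x) = Σ yᵢ × Lᵢ(x)
where Lᵢ(x) = Π_{j≠i} (x - xⱼ)/(xᵢ - xⱼ)

L_0(6.7) = (6.7 - 4)/(2 - 4) × (6.7 - 6)/(2 - 6) × (6.7 - 8)/(2 - 8) = 0.051188
L_1(6.7) = (6.7 - 2)/(4 - 2) × (6.7 - 6)/(4 - 6) × (6.7 - 8)/(4 - 8) = -0.267313
L_2(6.7) = (6.7 - 2)/(6 - 2) × (6.7 - 4)/(6 - 4) × (6.7 - 8)/(6 - 8) = 1.031062
L_3(6.7) = (6.7 - 2)/(8 - 2) × (6.7 - 4)/(8 - 4) × (6.7 - 6)/(8 - 6) = 0.185063

P(6.7) = (-8)×L_0(6.7) + 11×L_1(6.7) + (-9)×L_2(6.7) + 12×L_3(6.7)
P(6.7) = -10.408750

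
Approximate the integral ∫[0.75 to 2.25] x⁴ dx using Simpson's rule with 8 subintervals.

f(x) = x⁴
a = 0.75, b = 2.25, n = 8
h = (b - a)/n = 0.187500

Simpson's rule: (h/3)[f(x₀) + 4f(x₁) + 2f(x₂) + ... + f(xₙ)]

x_0 = 0.7500, f(x_0) = 0.316406, coefficient = 1
x_1 = 0.9375, f(x_1) = 0.772476, coefficient = 4
x_2 = 1.1250, f(x_2) = 1.601807, coefficient = 2
x_3 = 1.3125, f(x_3) = 2.967545, coefficient = 4
x_4 = 1.5000, f(x_4) = 5.062500, coefficient = 2
x_5 = 1.6875, f(x_5) = 8.109146, coefficient = 4
x_6 = 1.8750, f(x_6) = 12.359619, coefficient = 2
x_7 = 2.0625, f(x_7) = 18.095718, coefficient = 4
x_8 = 2.2500, f(x_8) = 25.628906, coefficient = 1

I ≈ (0.187500/3) × 183.772705 = 11.485794
Exact value: 11.485547
Error: 0.000247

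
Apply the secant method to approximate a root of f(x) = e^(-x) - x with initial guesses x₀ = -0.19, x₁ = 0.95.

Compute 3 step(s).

f(x) = e^(-x) - x
x₀ = -0.19, x₁ = 0.95

Secant formula: x_{n+1} = x_n - f(x_n)(x_n - x_{n-1})/(f(x_n) - f(x_{n-1}))

Iteration 1:
  f(-0.190000) = 1.399250
  f(0.950000) = -0.563259
  x_2 = 0.950000 - (-0.563259)×(0.950000 - (-0.190000))/(-0.563259 - 1.399250)
       = 0.622809
Iteration 2:
  f(0.950000) = -0.563259
  f(0.622809) = -0.086373
  x_3 = 0.622809 - (-0.086373)×(0.622809 - 0.950000)/(-0.086373 - (-0.563259))
       = 0.563548
Iteration 3:
  f(0.622809) = -0.086373
  f(0.563548) = 0.005638
  x_4 = 0.563548 - 0.005638×(0.563548 - 0.622809)/(0.005638 - (-0.086373))
       = 0.567179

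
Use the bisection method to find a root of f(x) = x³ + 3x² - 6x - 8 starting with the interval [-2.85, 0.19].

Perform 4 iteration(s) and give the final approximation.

f(x) = x³ + 3x² - 6x - 8
Initial interval: [-2.85, 0.19]

Iteration 1:
  c_1 = (-2.850000 + 0.190000)/2 = -1.330000
  f(c_1) = f(-1.330000) = 2.934063
  f(a) × f(c) ≥ 0, new interval: [-1.330000, 0.190000]
Iteration 2:
  c_2 = (-1.330000 + 0.190000)/2 = -0.570000
  f(c_2) = f(-0.570000) = -3.790493
  f(a) × f(c) < 0, new interval: [-1.330000, -0.570000]
Iteration 3:
  c_3 = (-1.330000 + (-0.570000))/2 = -0.950000
  f(c_3) = f(-0.950000) = -0.449875
  f(a) × f(c) < 0, new interval: [-1.330000, -0.950000]
Iteration 4:
  c_4 = (-1.330000 + (-0.950000))/2 = -1.140000
  f(c_4) = f(-1.140000) = 1.257256
  f(a) × f(c) ≥ 0, new interval: [-1.140000, -0.950000]

After 4 iteration(s), the approximation is c_4 = -1.140000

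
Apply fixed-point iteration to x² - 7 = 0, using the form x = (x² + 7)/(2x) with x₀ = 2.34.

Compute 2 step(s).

Equation: x² - 7 = 0
Fixed-point form: x = (x² + 7)/(2x)
x₀ = 2.34

x_1 = g(2.340000) = 2.665726
x_2 = g(2.665726) = 2.645826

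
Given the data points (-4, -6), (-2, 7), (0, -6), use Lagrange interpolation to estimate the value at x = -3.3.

Lagrange interpolation formula:
P(x) = Σ yᵢ × Lᵢ(x)
where Lᵢ(x) = Π_{j≠i} (x - xⱼ)/(xᵢ - xⱼ)

L_0(-3.3) = (-3.3 - (-2))/(-4 - (-2)) × (-3.3 - 0)/(-4 - 0) = 0.536250
L_1(-3.3) = (-3.3 - (-4))/(-2 - (-4)) × (-3.3 - 0)/(-2 - 0) = 0.577500
L_2(-3.3) = (-3.3 - (-4))/(0 - (-4)) × (-3.3 - (-2))/(0 - (-2)) = -0.113750

P(-3.3) = (-6)×L_0(-3.3) + 7×L_1(-3.3) + (-6)×L_2(-3.3)
P(-3.3) = 1.507500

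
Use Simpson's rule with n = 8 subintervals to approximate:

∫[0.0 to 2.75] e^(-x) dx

f(x) = e^(-x)
a = 0.0, b = 2.75, n = 8
h = (b - a)/n = 0.343750

Simpson's rule: (h/3)[f(x₀) + 4f(x₁) + 2f(x₂) + ... + f(xₙ)]

x_0 = 0.0000, f(x_0) = 1.000000, coefficient = 1
x_1 = 0.3438, f(x_1) = 0.709106, coefficient = 4
x_2 = 0.6875, f(x_2) = 0.502832, coefficient = 2
x_3 = 1.0312, f(x_3) = 0.356561, coefficient = 4
x_4 = 1.3750, f(x_4) = 0.252840, coefficient = 2
x_5 = 1.7188, f(x_5) = 0.179290, coefficient = 4
x_6 = 2.0625, f(x_6) = 0.127136, coefficient = 2
x_7 = 2.4062, f(x_7) = 0.090153, coefficient = 4
x_8 = 2.7500, f(x_8) = 0.063928, coefficient = 1

I ≈ (0.343750/3) × 8.169982 = 0.936144
Exact value: 0.936072
Error: 0.000072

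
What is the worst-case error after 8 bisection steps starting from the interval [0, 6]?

Bisection error bound: |error| ≤ (b-a)/2^n
|error| ≤ (6 - 0)/2^8 = 6/2^8
|error| ≤ 0.0234375000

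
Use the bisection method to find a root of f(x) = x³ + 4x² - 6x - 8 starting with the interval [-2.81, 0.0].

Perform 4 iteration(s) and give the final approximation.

f(x) = x³ + 4x² - 6x - 8
Initial interval: [-2.81, 0.0]

Iteration 1:
  c_1 = (-2.810000 + 0.000000)/2 = -1.405000
  f(c_1) = f(-1.405000) = 5.552595
  f(a) × f(c) ≥ 0, new interval: [-1.405000, 0.000000]
Iteration 2:
  c_2 = (-1.405000 + 0.000000)/2 = -0.702500
  f(c_2) = f(-0.702500) = -2.157663
  f(a) × f(c) < 0, new interval: [-1.405000, -0.702500]
Iteration 3:
  c_3 = (-1.405000 + (-0.702500))/2 = -1.053750
  f(c_3) = f(-1.053750) = 1.593984
  f(a) × f(c) ≥ 0, new interval: [-1.053750, -0.702500]
Iteration 4:
  c_4 = (-1.053750 + (-0.702500))/2 = -0.878125
  f(c_4) = f(-0.878125) = -0.323961
  f(a) × f(c) < 0, new interval: [-1.053750, -0.878125]

After 4 iteration(s), the approximation is c_4 = -0.878125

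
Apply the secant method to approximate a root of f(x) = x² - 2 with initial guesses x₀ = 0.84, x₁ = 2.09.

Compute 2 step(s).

f(x) = x² - 2
x₀ = 0.84, x₁ = 2.09

Secant formula: x_{n+1} = x_n - f(x_n)(x_n - x_{n-1})/(f(x_n) - f(x_{n-1}))

Iteration 1:
  f(0.840000) = -1.294400
  f(2.090000) = 2.368100
  x_2 = 2.090000 - 2.368100×(2.090000 - 0.840000)/(2.368100 - (-1.294400))
       = 1.281775
Iteration 2:
  f(2.090000) = 2.368100
  f(1.281775) = -0.357054
  x_3 = 1.281775 - (-0.357054)×(1.281775 - 2.090000)/(-0.357054 - 2.368100)
       = 1.387670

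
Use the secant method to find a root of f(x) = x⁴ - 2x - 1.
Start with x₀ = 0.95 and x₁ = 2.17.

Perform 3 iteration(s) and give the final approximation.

f(x) = x⁴ - 2x - 1
x₀ = 0.95, x₁ = 2.17

Secant formula: x_{n+1} = x_n - f(x_n)(x_n - x_{n-1})/(f(x_n) - f(x_{n-1}))

Iteration 1:
  f(0.950000) = -2.085494
  f(2.170000) = 16.833739
  x_2 = 2.170000 - 16.833739×(2.170000 - 0.950000)/(16.833739 - (-2.085494))
       = 1.084482
Iteration 2:
  f(2.170000) = 16.833739
  f(1.084482) = -1.785749
  x_3 = 1.084482 - (-1.785749)×(1.084482 - 2.170000)/(-1.785749 - 16.833739)
       = 1.188592
Iteration 3:
  f(1.084482) = -1.785749
  f(1.188592) = -1.381321
  x_4 = 1.188592 - (-1.381321)×(1.188592 - 1.084482)/(-1.381321 - (-1.785749))
       = 1.544176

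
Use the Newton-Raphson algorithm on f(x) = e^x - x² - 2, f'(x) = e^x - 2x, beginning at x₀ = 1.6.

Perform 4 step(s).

f(x) = e^x - x² - 2
f'(x) = e^x - 2x
x₀ = 1.6

Newton-Raphson formula: x_{n+1} = x_n - f(x_n)/f'(x_n)

Iteration 1:
  f(1.600000) = 0.393032
  f'(1.600000) = 1.753032
  x_1 = 1.600000 - 0.393032/1.753032 = 1.375799
Iteration 2:
  f(1.375799) = 0.065415
  f'(1.375799) = 1.206639
  x_2 = 1.375799 - 0.065415/1.206639 = 1.321586
Iteration 3:
  f(1.321586) = 0.002774
  f'(1.321586) = 1.106192
  x_3 = 1.321586 - 0.002774/1.106192 = 1.319079
Iteration 4:
  f(1.319079) = 0.000005
  f'(1.319079) = 1.101817
  x_4 = 1.319079 - 0.000005/1.101817 = 1.319074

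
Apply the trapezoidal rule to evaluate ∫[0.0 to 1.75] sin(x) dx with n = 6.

f(x) = sin(x)
a = 0.0, b = 1.75, n = 6
h = (b - a)/n = 0.291667

Trapezoidal rule: (h/2)[f(x₀) + 2f(x₁) + 2f(x₂) + ... + f(xₙ)]

x_0 = 0.0000, f(x_0) = 0.000000, coefficient = 1
x_1 = 0.2917, f(x_1) = 0.287549, coefficient = 2
x_2 = 0.5833, f(x_2) = 0.550809, coefficient = 2
x_3 = 0.8750, f(x_3) = 0.767544, coefficient = 2
x_4 = 1.1667, f(x_4) = 0.919445, coefficient = 2
x_5 = 1.4583, f(x_5) = 0.993683, coefficient = 2
x_6 = 1.7500, f(x_6) = 0.983986, coefficient = 1

I ≈ (0.291667/2) × 8.022044 = 1.169881
Exact value: 1.178246
Error: 0.008365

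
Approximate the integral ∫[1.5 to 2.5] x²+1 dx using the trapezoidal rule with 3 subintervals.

f(x) = x²+1
a = 1.5, b = 2.5, n = 3
h = (b - a)/n = 0.333333

Trapezoidal rule: (h/2)[f(x₀) + 2f(x₁) + 2f(x₂) + ... + f(xₙ)]

x_0 = 1.5000, f(x_0) = 3.250000, coefficient = 1
x_1 = 1.8333, f(x_1) = 4.361111, coefficient = 2
x_2 = 2.1667, f(x_2) = 5.694444, coefficient = 2
x_3 = 2.5000, f(x_3) = 7.250000, coefficient = 1

I ≈ (0.333333/2) × 30.611111 = 5.101852
Exact value: 5.083333
Error: 0.018519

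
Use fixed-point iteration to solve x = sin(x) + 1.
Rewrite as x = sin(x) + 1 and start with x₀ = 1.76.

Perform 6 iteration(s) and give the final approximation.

Equation: x = sin(x) + 1
Fixed-point form: x = sin(x) + 1
x₀ = 1.76

x_1 = g(1.760000) = 1.982154
x_2 = g(1.982154) = 1.916579
x_3 = g(1.916579) = 1.940811
x_4 = g(1.940811) = 1.932322
x_5 = g(1.932322) = 1.935358
x_6 = g(1.935358) = 1.934280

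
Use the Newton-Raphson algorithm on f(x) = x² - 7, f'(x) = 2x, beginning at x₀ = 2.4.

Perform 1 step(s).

f(x) = x² - 7
f'(x) = 2x
x₀ = 2.4

Newton-Raphson formula: x_{n+1} = x_n - f(x_n)/f'(x_n)

Iteration 1:
  f(2.400000) = -1.240000
  f'(2.400000) = 4.800000
  x_1 = 2.400000 - (-1.240000)/4.800000 = 2.658333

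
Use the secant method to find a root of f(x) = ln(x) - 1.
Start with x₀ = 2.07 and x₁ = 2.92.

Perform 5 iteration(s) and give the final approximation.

f(x) = ln(x) - 1
x₀ = 2.07, x₁ = 2.92

Secant formula: x_{n+1} = x_n - f(x_n)(x_n - x_{n-1})/(f(x_n) - f(x_{n-1}))

Iteration 1:
  f(2.070000) = -0.272451
  f(2.920000) = 0.071584
  x_2 = 2.920000 - 0.071584×(2.920000 - 2.070000)/(0.071584 - (-0.272451))
       = 2.743140
Iteration 2:
  f(2.920000) = 0.071584
  f(2.743140) = 0.009103
  x_3 = 2.743140 - 0.009103×(2.743140 - 2.920000)/(0.009103 - 0.071584)
       = 2.717372
Iteration 3:
  f(2.743140) = 0.009103
  f(2.717372) = -0.000335
  x_4 = 2.717372 - (-0.000335)×(2.717372 - 2.743140)/(-0.000335 - 0.009103)
       = 2.718286
Iteration 4:
  f(2.717372) = -0.000335
  f(2.718286) = 0.000002
  x_5 = 2.718286 - 0.000002×(2.718286 - 2.717372)/(0.000002 - (-0.000335))
       = 2.718282
Iteration 5:
  f(2.718286) = 0.000002
  f(2.718282) = 0.000000
  x_6 = 2.718282 - 0.000000×(2.718282 - 2.718286)/(0.000000 - 0.000002)
       = 2.718282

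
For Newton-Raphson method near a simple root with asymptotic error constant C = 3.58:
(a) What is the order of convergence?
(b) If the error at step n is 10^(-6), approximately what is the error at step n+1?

(a) Newton-Raphson has quadratic (order 2) convergence near simple roots.
    This means |e_{n+1}| ≈ C|e_n|².

(b) With |e_n| = 10^(-6) and C = 3.58:
    |e_{n+1}| ≈ 3.58 × (10^(-6))² = 3.58 × 10^(-12)

(a) 2 (quadratic); (b) |e_{n+1}| ≈ 3.580e-12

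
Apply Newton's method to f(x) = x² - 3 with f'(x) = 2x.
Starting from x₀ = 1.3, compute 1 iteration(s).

f(x) = x² - 3
f'(x) = 2x
x₀ = 1.3

Newton-Raphson formula: x_{n+1} = x_n - f(x_n)/f'(x_n)

Iteration 1:
  f(1.300000) = -1.310000
  f'(1.300000) = 2.600000
  x_1 = 1.300000 - (-1.310000)/2.600000 = 1.803846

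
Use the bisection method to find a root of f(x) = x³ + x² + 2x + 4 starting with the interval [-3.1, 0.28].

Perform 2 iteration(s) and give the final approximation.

f(x) = x³ + x² + 2x + 4
Initial interval: [-3.1, 0.28]

Iteration 1:
  c_1 = (-3.100000 + 0.280000)/2 = -1.410000
  f(c_1) = f(-1.410000) = 0.364879
  f(a) × f(c) < 0, new interval: [-3.100000, -1.410000]
Iteration 2:
  c_2 = (-3.100000 + (-1.410000))/2 = -2.255000
  f(c_2) = f(-2.255000) = -6.891706
  f(a) × f(c) ≥ 0, new interval: [-2.255000, -1.410000]

After 2 iteration(s), the approximation is c_2 = -2.255000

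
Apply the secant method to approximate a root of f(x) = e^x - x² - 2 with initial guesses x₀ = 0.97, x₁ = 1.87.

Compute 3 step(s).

f(x) = e^x - x² - 2
x₀ = 0.97, x₁ = 1.87

Secant formula: x_{n+1} = x_n - f(x_n)(x_n - x_{n-1})/(f(x_n) - f(x_{n-1}))

Iteration 1:
  f(0.970000) = -0.302956
  f(1.870000) = 0.991396
  x_2 = 1.870000 - 0.991396×(1.870000 - 0.970000)/(0.991396 - (-0.302956))
       = 1.180654
Iteration 2:
  f(1.870000) = 0.991396
  f(1.180654) = -0.137441
  x_3 = 1.180654 - (-0.137441)×(1.180654 - 1.870000)/(-0.137441 - 0.991396)
       = 1.264585
Iteration 3:
  f(1.180654) = -0.137441
  f(1.264585) = -0.057553
  x_4 = 1.264585 - (-0.057553)×(1.264585 - 1.180654)/(-0.057553 - (-0.137441))
       = 1.325050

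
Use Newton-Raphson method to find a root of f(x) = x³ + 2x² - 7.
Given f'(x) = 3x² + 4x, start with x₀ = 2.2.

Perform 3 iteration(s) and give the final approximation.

f(x) = x³ + 2x² - 7
f'(x) = 3x² + 4x
x₀ = 2.2

Newton-Raphson formula: x_{n+1} = x_n - f(x_n)/f'(x_n)

Iteration 1:
  f(2.200000) = 13.328000
  f'(2.200000) = 23.320000
  x_1 = 2.200000 - 13.328000/23.320000 = 1.628473
Iteration 2:
  f(1.628473) = 2.622442
  f'(1.628473) = 14.469671
  x_2 = 1.628473 - 2.622442/14.469671 = 1.447236
Iteration 3:
  f(1.447236) = 0.220212
  f'(1.447236) = 12.072424
  x_3 = 1.447236 - 0.220212/12.072424 = 1.428995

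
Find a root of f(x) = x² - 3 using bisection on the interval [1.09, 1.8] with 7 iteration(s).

f(x) = x² - 3
Initial interval: [1.09, 1.8]

Iteration 1:
  c_1 = (1.090000 + 1.800000)/2 = 1.445000
  f(c_1) = f(1.445000) = -0.911975
  f(a) × f(c) ≥ 0, new interval: [1.445000, 1.800000]
Iteration 2:
  c_2 = (1.445000 + 1.800000)/2 = 1.622500
  f(c_2) = f(1.622500) = -0.367494
  f(a) × f(c) ≥ 0, new interval: [1.622500, 1.800000]
Iteration 3:
  c_3 = (1.622500 + 1.800000)/2 = 1.711250
  f(c_3) = f(1.711250) = -0.071623
  f(a) × f(c) ≥ 0, new interval: [1.711250, 1.800000]
Iteration 4:
  c_4 = (1.711250 + 1.800000)/2 = 1.755625
  f(c_4) = f(1.755625) = 0.082219
  f(a) × f(c) < 0, new interval: [1.711250, 1.755625]
Iteration 5:
  c_5 = (1.711250 + 1.755625)/2 = 1.733438
  f(c_5) = f(1.733438) = 0.004806
  f(a) × f(c) < 0, new interval: [1.711250, 1.733438]
Iteration 6:
  c_6 = (1.711250 + 1.733438)/2 = 1.722344
  f(c_6) = f(1.722344) = -0.033532
  f(a) × f(c) ≥ 0, new interval: [1.722344, 1.733438]
Iteration 7:
  c_7 = (1.722344 + 1.733438)/2 = 1.727891
  f(c_7) = f(1.727891) = -0.014394
  f(a) × f(c) ≥ 0, new interval: [1.727891, 1.733438]

After 7 iteration(s), the approximation is c_7 = 1.727891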